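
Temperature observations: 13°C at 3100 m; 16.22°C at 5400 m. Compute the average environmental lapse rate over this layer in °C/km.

Γ = −ΔT/Δz = (13 − 16.22) / (5400 − 3100) m
  = -3.22°C / 2.3 km = -1.4°C/km

-1.4°C/km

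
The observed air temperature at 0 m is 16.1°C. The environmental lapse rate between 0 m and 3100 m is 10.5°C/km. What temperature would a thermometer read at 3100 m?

0 → 3100 m (environmental, 10.5°C/km): ΔT = -10.5 × 3.1 = -32.55°C → T = -16.45°C

-16.45°C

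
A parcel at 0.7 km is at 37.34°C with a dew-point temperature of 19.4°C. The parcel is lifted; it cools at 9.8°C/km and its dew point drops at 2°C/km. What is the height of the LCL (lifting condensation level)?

T and T_d converge at 9.8 − 2 = 7.8°C per km
Height above start = (37.34 − 19.4) / 7.8 = 2.3 km
LCL altitude = 700 m + 2300 m = 3000 m

3 km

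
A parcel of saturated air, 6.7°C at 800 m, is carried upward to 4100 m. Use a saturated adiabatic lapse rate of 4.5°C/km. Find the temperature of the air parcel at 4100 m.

From 800 m to 4100 m (saturated adiabatic): cools by 4.5 × 3.3 = 14.85°C, giving -8.15°C.

-8.15°C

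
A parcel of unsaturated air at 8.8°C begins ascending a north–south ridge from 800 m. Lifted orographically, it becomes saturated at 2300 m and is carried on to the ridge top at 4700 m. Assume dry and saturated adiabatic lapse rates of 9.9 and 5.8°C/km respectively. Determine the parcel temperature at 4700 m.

-19.97°C

Dry to 2300 m: -9.9 × 1.5 km = -14.85°C, so T = -6.05°C.
Saturated to 4700 m: -5.8 × 2.4 km = -13.92°C, so T = -19.97°C.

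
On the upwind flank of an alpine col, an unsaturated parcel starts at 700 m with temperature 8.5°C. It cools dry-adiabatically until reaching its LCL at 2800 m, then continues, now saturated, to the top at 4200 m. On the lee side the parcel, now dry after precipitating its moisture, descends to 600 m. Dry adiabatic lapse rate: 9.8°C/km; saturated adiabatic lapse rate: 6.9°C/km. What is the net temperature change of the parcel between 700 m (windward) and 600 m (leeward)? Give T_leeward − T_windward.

+5.04°C

700 → 2800 m (dry, 9.8°C/km): ΔT = -9.8 × 2.1 = -20.58°C → T = -12.08°C
2800 → 4200 m (saturated, 6.9°C/km): ΔT = -6.9 × 1.4 = -9.66°C → T = -21.74°C
4200 → 600 m (dry descent, 9.8°C/km): ΔT = +9.8 × 3.6 = +35.28°C → T = 13.54°C
Net change vs windward start: 13.54 − 8.5 = +5.04°C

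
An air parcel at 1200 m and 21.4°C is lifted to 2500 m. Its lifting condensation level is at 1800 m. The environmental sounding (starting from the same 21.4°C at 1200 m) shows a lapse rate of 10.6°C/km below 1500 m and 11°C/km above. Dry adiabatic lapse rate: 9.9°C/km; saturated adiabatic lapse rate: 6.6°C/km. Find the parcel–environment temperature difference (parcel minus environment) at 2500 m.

Parcel:
  1200 → 1800 m (dry, 9.9°C/km): ΔT = -9.9 × 0.6 = -5.94°C → T = 15.46°C
  1800 → 2500 m (saturated, 6.6°C/km): ΔT = -6.6 × 0.7 = -4.62°C → T = 10.84°C
Environment:
  1200 → 1500 m (environment, lower layer, 10.6°C/km): ΔT = -10.6 × 0.3 = -3.18°C → T = 18.22°C
  1500 → 2500 m (environment, upper layer, 11°C/km): ΔT = -11 × 1 = -11°C → T = 7.22°C
T_parcel − T_env = 10.84 − 7.22 = +3.62°C

+3.62°C (parcel warmer than environment)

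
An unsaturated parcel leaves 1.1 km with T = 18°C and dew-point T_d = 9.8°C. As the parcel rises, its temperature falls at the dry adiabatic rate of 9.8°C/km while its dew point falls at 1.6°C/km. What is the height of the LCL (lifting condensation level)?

T and T_d converge at 9.8 − 1.6 = 8.2°C per km
Height above start = (18 − 9.8) / 8.2 = 1 km
LCL altitude = 1100 m + 1000 m = 2100 m

2.1 km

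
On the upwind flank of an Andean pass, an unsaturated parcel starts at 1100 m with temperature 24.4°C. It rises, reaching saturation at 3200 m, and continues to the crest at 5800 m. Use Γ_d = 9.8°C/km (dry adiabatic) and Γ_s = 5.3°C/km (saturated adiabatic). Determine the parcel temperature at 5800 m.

Dry to 3200 m: -9.8 × 2.1 km = -20.58°C, so T = 3.82°C.
Saturated to 5800 m: -5.3 × 2.6 km = -13.78°C, so T = -9.96°C.

-9.96°C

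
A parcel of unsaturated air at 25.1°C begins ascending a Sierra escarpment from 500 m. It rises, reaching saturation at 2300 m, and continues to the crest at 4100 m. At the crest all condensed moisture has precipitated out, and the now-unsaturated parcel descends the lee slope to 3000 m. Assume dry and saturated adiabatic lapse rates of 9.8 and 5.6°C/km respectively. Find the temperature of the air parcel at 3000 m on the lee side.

8.16°C

500 → 2300 m (dry, 9.8°C/km): ΔT = -9.8 × 1.8 = -17.64°C → T = 7.46°C
2300 → 4100 m (saturated, 5.6°C/km): ΔT = -5.6 × 1.8 = -10.08°C → T = -2.62°C
4100 → 3000 m (dry descent, 9.8°C/km): ΔT = +9.8 × 1.1 = +10.78°C → T = 8.16°C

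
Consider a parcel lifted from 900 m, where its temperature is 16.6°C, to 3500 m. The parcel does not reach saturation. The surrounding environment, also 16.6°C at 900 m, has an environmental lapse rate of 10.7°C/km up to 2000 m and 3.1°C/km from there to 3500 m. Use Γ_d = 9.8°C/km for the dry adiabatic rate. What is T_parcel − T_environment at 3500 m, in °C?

-9.06°C (parcel cooler than environment)

Parcel:
  900 → 3500 m (dry, 9.8°C/km): ΔT = -9.8 × 2.6 = -25.48°C → T = -8.88°C
Environment:
  900 → 2000 m (environment, lower layer, 10.7°C/km): ΔT = -10.7 × 1.1 = -11.77°C → T = 4.83°C
  2000 → 3500 m (environment, upper layer, 3.1°C/km): ΔT = -3.1 × 1.5 = -4.65°C → T = 0.18°C
T_parcel − T_env = -8.88 − 0.18 = -9.06°C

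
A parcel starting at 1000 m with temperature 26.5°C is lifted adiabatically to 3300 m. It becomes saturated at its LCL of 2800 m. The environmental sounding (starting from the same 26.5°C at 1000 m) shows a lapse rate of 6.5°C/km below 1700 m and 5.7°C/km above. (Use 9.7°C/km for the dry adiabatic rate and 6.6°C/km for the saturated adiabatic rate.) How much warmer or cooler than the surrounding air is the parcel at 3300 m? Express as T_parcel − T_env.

Parcel:
  Dry to 2800 m: -9.7 × 1.8 km = -17.46°C, so T = 9.04°C.
  Saturated to 3300 m: -6.6 × 0.5 km = -3.3°C, so T = 5.74°C.
Environment:
  Environment, lower layer to 1700 m: -6.5 × 0.7 km = -4.55°C, so T = 21.95°C.
  Environment, upper layer to 3300 m: -5.7 × 1.6 km = -9.12°C, so T = 12.83°C.
T_parcel − T_env = 5.74 − 12.83 = -7.09°C

-7.09°C (parcel cooler than environment)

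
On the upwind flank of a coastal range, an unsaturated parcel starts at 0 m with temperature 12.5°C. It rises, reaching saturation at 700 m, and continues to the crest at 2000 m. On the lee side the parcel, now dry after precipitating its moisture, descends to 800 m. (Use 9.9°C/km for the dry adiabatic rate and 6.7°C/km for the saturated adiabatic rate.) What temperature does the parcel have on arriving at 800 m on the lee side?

8.74°C

Dry to 700 m: -9.9 × 0.7 km = -6.93°C, so T = 5.57°C.
Saturated to 2000 m: -6.7 × 1.3 km = -8.71°C, so T = -3.14°C.
Dry descent to 800 m: +9.9 × 1.2 km = +11.88°C, so T = 8.74°C.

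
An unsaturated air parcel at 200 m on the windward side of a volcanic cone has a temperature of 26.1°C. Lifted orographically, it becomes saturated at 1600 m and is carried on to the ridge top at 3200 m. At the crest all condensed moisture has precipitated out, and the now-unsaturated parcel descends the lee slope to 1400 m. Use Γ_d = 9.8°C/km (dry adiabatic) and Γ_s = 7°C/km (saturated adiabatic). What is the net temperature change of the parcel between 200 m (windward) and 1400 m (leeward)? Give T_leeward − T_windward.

-7.28°C

200–1600 m, dry: Δz = 1.4 km ⇒ ΔT = -13.72°C; T = 12.38°C
1600–3200 m, saturated: Δz = 1.6 km ⇒ ΔT = -11.2°C; T = 1.18°C
3200–1400 m, dry descent: Δz = 1.8 km ⇒ ΔT = +17.64°C; T = 18.82°C
Net change vs windward start: 18.82 − 26.1 = -7.28°C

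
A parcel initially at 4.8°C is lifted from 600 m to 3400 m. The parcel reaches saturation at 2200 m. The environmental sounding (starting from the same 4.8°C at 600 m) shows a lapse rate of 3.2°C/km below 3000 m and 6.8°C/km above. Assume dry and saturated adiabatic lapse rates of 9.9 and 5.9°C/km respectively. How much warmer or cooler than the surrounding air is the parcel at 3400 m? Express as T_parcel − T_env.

Parcel:
  600 → 2200 m (dry, 9.9°C/km): ΔT = -9.9 × 1.6 = -15.84°C → T = -11.04°C
  2200 → 3400 m (saturated, 5.9°C/km): ΔT = -5.9 × 1.2 = -7.08°C → T = -18.12°C
Environment:
  600 → 3000 m (environment, lower layer, 3.2°C/km): ΔT = -3.2 × 2.4 = -7.68°C → T = -2.88°C
  3000 → 3400 m (environment, upper layer, 6.8°C/km): ΔT = -6.8 × 0.4 = -2.72°C → T = -5.6°C
T_parcel − T_env = -18.12 − (-5.6) = -12.52°C

-12.52°C (parcel cooler than environment)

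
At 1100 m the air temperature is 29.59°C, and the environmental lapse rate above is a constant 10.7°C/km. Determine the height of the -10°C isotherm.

Height above start = (29.59 − (-10)) / 10.7 = 3.7 km
Altitude = 1100 m + 3700 m = 4800 m

4800 m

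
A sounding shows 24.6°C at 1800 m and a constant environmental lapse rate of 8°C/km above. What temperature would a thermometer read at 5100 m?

1800–5100 m, environmental: Δz = 3.3 km ⇒ ΔT = -26.4°C; T = -1.8°C

-1.8°C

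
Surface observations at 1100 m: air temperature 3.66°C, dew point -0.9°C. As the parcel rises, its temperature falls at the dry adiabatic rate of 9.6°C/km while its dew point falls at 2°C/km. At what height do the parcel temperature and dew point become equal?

T and T_d converge at 9.6 − 2 = 7.6°C per km
Height above start = (3.66 − (-0.9)) / 7.6 = 0.6 km
LCL altitude = 1100 m + 600 m = 1700 m

1700 m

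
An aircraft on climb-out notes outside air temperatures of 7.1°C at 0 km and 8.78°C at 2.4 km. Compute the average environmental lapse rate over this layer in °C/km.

Γ = −ΔT/Δz = (7.1 − 8.78) / (2400 − 0) m
  = -1.68°C / 2.4 km = -0.7°C/km

-0.7°C/km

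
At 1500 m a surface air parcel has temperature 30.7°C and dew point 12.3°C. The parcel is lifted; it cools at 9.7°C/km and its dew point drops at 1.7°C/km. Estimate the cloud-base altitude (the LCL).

3800 m

T and T_d converge at 9.7 − 1.7 = 8°C per km
Height above start = (30.7 − 12.3) / 8 = 2.3 km
LCL altitude = 1500 m + 2300 m = 3800 m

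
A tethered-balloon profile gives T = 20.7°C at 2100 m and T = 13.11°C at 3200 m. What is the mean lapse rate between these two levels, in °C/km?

6.9°C/km

Γ = −ΔT/Δz = (20.7 − 13.11) / (3200 − 2100) m
  = 7.59°C / 1.1 km = 6.9°C/km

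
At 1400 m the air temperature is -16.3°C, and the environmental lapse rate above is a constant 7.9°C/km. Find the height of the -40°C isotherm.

Height above start = (-16.3 − (-40)) / 7.9 = 3 km
Altitude = 1400 m + 3000 m = 4400 m

4400 m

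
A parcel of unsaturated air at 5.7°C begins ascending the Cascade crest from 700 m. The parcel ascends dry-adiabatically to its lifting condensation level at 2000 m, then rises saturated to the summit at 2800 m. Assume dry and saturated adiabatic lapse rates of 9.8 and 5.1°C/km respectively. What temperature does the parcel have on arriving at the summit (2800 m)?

From 700 m to 2000 m (dry): cools by 9.8 × 1.3 = 12.74°C, giving -7.04°C.
From 2000 m to 2800 m (saturated): cools by 5.1 × 0.8 = 4.08°C, giving -11.12°C.

-11.12°C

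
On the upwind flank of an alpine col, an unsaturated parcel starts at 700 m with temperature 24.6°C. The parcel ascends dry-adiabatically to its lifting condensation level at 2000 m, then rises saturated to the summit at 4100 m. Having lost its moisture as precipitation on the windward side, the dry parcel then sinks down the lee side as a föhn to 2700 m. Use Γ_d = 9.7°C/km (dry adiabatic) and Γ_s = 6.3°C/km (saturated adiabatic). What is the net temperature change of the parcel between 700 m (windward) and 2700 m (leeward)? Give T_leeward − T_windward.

700 → 2000 m (dry, 9.7°C/km): ΔT = -9.7 × 1.3 = -12.61°C → T = 11.99°C
2000 → 4100 m (saturated, 6.3°C/km): ΔT = -6.3 × 2.1 = -13.23°C → T = -1.24°C
4100 → 2700 m (dry descent, 9.7°C/km): ΔT = +9.7 × 1.4 = +13.58°C → T = 12.34°C
Net change vs windward start: 12.34 − 24.6 = -12.26°C

-12.26°C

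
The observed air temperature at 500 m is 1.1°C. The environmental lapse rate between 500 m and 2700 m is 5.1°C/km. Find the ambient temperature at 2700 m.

Environmental to 2700 m: -5.1 × 2.2 km = -11.22°C, so T = -10.12°C.

-10.12°C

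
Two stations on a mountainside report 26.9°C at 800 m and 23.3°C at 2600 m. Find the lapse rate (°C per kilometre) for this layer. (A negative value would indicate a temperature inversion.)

2°C/km

Γ = −ΔT/Δz = (26.9 − 23.3) / (2600 − 800) m
  = 3.6°C / 1.8 km = 2°C/km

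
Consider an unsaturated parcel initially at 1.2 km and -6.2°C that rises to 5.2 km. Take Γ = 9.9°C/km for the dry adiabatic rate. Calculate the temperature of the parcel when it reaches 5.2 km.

-45.8°C

Dry adiabatic to 5200 m: -9.9 × 4 km = -39.6°C, so T = -45.8°C.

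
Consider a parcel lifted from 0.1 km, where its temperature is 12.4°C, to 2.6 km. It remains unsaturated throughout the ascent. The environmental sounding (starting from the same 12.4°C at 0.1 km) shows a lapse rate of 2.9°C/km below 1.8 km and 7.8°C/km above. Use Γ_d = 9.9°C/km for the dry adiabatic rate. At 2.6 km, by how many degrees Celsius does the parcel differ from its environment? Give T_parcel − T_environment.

Parcel:
  Dry to 2600 m: -9.9 × 2.5 km = -24.75°C, so T = -12.35°C.
Environment:
  Environment, lower layer to 1800 m: -2.9 × 1.7 km = -4.93°C, so T = 7.47°C.
  Environment, upper layer to 2600 m: -7.8 × 0.8 km = -6.24°C, so T = 1.23°C.
T_parcel − T_env = -12.35 − 1.23 = -13.58°C

-13.58°C (parcel cooler than environment)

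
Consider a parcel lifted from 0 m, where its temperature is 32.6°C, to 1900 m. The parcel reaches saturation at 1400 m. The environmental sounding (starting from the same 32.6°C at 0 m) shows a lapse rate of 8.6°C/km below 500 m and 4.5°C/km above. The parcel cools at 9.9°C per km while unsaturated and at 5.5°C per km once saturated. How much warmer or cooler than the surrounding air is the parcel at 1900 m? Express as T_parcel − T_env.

-6.01°C (parcel cooler than environment)

Parcel:
  0–1400 m, dry: Δz = 1.4 km ⇒ ΔT = -13.86°C; T = 18.74°C
  1400–1900 m, saturated: Δz = 0.5 km ⇒ ΔT = -2.75°C; T = 15.99°C
Environment:
  0–500 m, environment, lower layer: Δz = 0.5 km ⇒ ΔT = -4.3°C; T = 28.3°C
  500–1900 m, environment, upper layer: Δz = 1.4 km ⇒ ΔT = -6.3°C; T = 22°C
T_parcel − T_env = 15.99 − 22 = -6.01°C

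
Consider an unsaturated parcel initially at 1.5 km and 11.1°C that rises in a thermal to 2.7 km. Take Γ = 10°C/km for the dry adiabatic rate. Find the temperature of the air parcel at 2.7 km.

1500 → 2700 m (dry adiabatic, 10°C/km): ΔT = -10 × 1.2 = -12°C → T = -0.9°C

-0.9°C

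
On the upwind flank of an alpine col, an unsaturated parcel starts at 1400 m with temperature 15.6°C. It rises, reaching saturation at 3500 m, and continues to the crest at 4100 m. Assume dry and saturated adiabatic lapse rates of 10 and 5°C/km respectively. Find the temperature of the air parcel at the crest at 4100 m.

-8.4°C

Dry to 3500 m: -10 × 2.1 km = -21°C, so T = -5.4°C.
Saturated to 4100 m: -5 × 0.6 km = -3°C, so T = -8.4°C.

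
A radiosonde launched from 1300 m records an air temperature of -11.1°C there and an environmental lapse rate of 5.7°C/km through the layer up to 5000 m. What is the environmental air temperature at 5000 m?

-32.19°C

1300–5000 m, environmental: Δz = 3.7 km ⇒ ΔT = -21.09°C; T = -32.19°C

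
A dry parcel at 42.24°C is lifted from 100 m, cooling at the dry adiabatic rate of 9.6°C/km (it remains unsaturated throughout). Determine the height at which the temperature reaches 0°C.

4500 m

Height above start = (42.24 − 0) / 9.6 = 4.4 km
Altitude = 100 m + 4400 m = 4500 m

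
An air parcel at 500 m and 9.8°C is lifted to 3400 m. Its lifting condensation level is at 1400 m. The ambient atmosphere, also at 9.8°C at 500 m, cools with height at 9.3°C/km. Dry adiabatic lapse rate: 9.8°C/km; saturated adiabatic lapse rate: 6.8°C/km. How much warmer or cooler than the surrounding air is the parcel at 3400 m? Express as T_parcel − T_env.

Parcel:
  500–1400 m, dry: Δz = 0.9 km ⇒ ΔT = -8.82°C; T = 0.98°C
  1400–3400 m, saturated: Δz = 2 km ⇒ ΔT = -13.6°C; T = -12.62°C
Environment:
  500–3400 m, environment: Δz = 2.9 km ⇒ ΔT = -26.97°C; T = -17.17°C
T_parcel − T_env = -12.62 − (-17.17) = +4.55°C

+4.55°C (parcel warmer than environment)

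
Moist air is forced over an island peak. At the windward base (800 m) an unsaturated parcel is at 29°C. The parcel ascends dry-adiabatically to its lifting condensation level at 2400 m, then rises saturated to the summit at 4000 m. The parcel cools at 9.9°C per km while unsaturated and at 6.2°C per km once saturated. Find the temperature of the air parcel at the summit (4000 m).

3.24°C

Dry to 2400 m: -9.9 × 1.6 km = -15.84°C, so T = 13.16°C.
Saturated to 4000 m: -6.2 × 1.6 km = -9.92°C, so T = 3.24°C.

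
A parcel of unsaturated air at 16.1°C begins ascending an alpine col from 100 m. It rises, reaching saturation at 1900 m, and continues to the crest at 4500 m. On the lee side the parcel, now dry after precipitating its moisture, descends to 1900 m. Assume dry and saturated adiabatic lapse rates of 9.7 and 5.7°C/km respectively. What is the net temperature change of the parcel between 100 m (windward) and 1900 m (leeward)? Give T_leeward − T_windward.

-7.06°C

100 → 1900 m (dry, 9.7°C/km): ΔT = -9.7 × 1.8 = -17.46°C → T = -1.36°C
1900 → 4500 m (saturated, 5.7°C/km): ΔT = -5.7 × 2.6 = -14.82°C → T = -16.18°C
4500 → 1900 m (dry descent, 9.7°C/km): ΔT = +9.7 × 2.6 = +25.22°C → T = 9.04°C
Net change vs windward start: 9.04 − 16.1 = -7.06°C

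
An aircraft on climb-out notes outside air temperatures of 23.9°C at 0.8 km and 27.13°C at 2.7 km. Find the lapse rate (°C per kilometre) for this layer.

-1.7°C/km

Γ = −ΔT/Δz = (23.9 − 27.13) / (2700 − 800) m
  = -3.23°C / 1.9 km = -1.7°C/km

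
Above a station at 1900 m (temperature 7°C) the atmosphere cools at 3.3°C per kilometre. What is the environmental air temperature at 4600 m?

Environmental to 4600 m: -3.3 × 2.7 km = -8.91°C, so T = -1.91°C.

-1.91°C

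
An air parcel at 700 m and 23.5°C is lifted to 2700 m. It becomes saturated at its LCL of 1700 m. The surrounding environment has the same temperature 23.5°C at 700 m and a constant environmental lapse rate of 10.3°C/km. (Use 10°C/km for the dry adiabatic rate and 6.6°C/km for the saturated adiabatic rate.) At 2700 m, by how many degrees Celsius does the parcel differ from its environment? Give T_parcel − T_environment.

+4°C (parcel warmer than environment)

Parcel:
  700 → 1700 m (dry, 10°C/km): ΔT = -10 × 1 = -10°C → T = 13.5°C
  1700 → 2700 m (saturated, 6.6°C/km): ΔT = -6.6 × 1 = -6.6°C → T = 6.9°C
Environment:
  700 → 2700 m (environment, 10.3°C/km): ΔT = -10.3 × 2 = -20.6°C → T = 2.9°C
T_parcel − T_env = 6.9 − 2.9 = +4°C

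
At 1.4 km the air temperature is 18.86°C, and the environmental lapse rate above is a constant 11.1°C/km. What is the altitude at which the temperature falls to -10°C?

Height above start = (18.86 − (-10)) / 11.1 = 2.6 km
Altitude = 1400 m + 2600 m = 4000 m

4 km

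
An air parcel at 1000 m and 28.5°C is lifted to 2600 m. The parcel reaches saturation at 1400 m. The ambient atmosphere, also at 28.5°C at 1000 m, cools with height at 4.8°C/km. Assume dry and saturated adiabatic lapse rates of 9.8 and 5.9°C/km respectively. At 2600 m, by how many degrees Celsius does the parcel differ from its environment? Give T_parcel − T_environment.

Parcel:
  Dry to 1400 m: -9.8 × 0.4 km = -3.92°C, so T = 24.58°C.
  Saturated to 2600 m: -5.9 × 1.2 km = -7.08°C, so T = 17.5°C.
Environment:
  Environment to 2600 m: -4.8 × 1.6 km = -7.68°C, so T = 20.82°C.
T_parcel − T_env = 17.5 − 20.82 = -3.32°C

-3.32°C (parcel cooler than environment)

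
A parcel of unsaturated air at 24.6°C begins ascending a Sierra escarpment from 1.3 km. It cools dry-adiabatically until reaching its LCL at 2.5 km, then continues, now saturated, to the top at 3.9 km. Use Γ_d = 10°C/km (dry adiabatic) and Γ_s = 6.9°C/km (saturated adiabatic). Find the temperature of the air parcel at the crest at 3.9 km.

From 1300 m to 2500 m (dry): cools by 10 × 1.2 = 12°C, giving 12.6°C.
From 2500 m to 3900 m (saturated): cools by 6.9 × 1.4 = 9.66°C, giving 2.94°C.

2.94°C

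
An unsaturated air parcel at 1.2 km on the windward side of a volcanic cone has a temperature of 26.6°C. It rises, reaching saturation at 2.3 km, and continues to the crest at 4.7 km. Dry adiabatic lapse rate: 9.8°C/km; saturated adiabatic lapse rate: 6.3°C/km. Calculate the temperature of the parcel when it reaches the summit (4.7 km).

0.7°C

Dry to 2300 m: -9.8 × 1.1 km = -10.78°C, so T = 15.82°C.
Saturated to 4700 m: -6.3 × 2.4 km = -15.12°C, so T = 0.7°C.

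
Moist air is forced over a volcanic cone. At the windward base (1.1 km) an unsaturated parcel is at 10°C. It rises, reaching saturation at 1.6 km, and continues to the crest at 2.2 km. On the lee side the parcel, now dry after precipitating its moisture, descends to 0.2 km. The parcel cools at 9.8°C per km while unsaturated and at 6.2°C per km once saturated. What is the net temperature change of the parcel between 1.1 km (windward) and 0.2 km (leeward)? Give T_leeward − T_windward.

Dry to 1600 m: -9.8 × 0.5 km = -4.9°C, so T = 5.1°C.
Saturated to 2200 m: -6.2 × 0.6 km = -3.72°C, so T = 1.38°C.
Dry descent to 200 m: +9.8 × 2 km = +19.6°C, so T = 20.98°C.
Net change vs windward start: 20.98 − 10 = +10.98°C

+10.98°C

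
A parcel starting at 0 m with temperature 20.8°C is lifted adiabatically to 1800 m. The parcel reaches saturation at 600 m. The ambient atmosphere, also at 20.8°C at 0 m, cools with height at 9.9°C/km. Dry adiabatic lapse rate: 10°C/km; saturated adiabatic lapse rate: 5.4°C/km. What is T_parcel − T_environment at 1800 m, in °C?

+5.34°C (parcel warmer than environment)

Parcel:
  Dry to 600 m: -10 × 0.6 km = -6°C, so T = 14.8°C.
  Saturated to 1800 m: -5.4 × 1.2 km = -6.48°C, so T = 8.32°C.
Environment:
  Environment to 1800 m: -9.9 × 1.8 km = -17.82°C, so T = 2.98°C.
T_parcel − T_env = 8.32 − 2.98 = +5.34°C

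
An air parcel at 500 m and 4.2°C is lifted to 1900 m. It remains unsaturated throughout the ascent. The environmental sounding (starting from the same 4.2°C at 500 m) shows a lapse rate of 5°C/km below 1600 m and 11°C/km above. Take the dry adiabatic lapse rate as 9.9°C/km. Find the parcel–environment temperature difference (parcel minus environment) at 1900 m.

-5.06°C (parcel cooler than environment)

Parcel:
  500 → 1900 m (dry, 9.9°C/km): ΔT = -9.9 × 1.4 = -13.86°C → T = -9.66°C
Environment:
  500 → 1600 m (environment, lower layer, 5°C/km): ΔT = -5 × 1.1 = -5.5°C → T = -1.3°C
  1600 → 1900 m (environment, upper layer, 11°C/km): ΔT = -11 × 0.3 = -3.3°C → T = -4.6°C
T_parcel − T_env = -9.66 − (-4.6) = -5.06°C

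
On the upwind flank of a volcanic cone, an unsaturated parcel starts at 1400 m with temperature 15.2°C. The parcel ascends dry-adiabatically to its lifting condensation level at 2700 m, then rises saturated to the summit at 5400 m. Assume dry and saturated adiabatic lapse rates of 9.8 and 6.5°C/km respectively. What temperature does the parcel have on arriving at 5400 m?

-15.09°C

1400 → 2700 m (dry, 9.8°C/km): ΔT = -9.8 × 1.3 = -12.74°C → T = 2.46°C
2700 → 5400 m (saturated, 6.5°C/km): ΔT = -6.5 × 2.7 = -17.55°C → T = -15.09°C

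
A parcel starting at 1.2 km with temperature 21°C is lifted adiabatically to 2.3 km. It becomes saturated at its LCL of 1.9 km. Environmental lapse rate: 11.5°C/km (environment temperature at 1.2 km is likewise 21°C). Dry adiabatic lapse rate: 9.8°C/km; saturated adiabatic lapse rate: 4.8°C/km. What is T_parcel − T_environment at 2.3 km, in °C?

+3.87°C (parcel warmer than environment)

Parcel:
  1200 → 1900 m (dry, 9.8°C/km): ΔT = -9.8 × 0.7 = -6.86°C → T = 14.14°C
  1900 → 2300 m (saturated, 4.8°C/km): ΔT = -4.8 × 0.4 = -1.92°C → T = 12.22°C
Environment:
  1200 → 2300 m (environment, 11.5°C/km): ΔT = -11.5 × 1.1 = -12.65°C → T = 8.35°C
T_parcel − T_env = 12.22 − 8.35 = +3.87°C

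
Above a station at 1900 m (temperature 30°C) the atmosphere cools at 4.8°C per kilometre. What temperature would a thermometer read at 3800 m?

20.88°C

1900–3800 m, environmental: Δz = 1.9 km ⇒ ΔT = -9.12°C; T = 20.88°C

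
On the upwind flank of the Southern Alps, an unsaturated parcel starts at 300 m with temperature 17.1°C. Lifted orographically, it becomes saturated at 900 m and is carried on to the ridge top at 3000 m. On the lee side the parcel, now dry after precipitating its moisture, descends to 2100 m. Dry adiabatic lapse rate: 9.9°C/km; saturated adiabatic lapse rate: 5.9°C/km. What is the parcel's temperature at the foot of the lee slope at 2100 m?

7.68°C

300–900 m, dry: Δz = 0.6 km ⇒ ΔT = -5.94°C; T = 11.16°C
900–3000 m, saturated: Δz = 2.1 km ⇒ ΔT = -12.39°C; T = -1.23°C
3000–2100 m, dry descent: Δz = 0.9 km ⇒ ΔT = +8.91°C; T = 7.68°C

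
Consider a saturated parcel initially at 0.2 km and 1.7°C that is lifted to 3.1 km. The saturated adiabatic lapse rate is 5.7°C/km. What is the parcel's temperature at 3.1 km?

-14.83°C

Saturated adiabatic to 3100 m: -5.7 × 2.9 km = -16.53°C, so T = -14.83°C.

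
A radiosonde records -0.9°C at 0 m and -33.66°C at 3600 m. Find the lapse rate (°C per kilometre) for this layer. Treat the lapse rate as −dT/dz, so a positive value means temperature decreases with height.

9.1°C/km

Γ = −ΔT/Δz = (-0.9 − (-33.66)) / (3600 − 0) m
  = 32.76°C / 3.6 km = 9.1°C/km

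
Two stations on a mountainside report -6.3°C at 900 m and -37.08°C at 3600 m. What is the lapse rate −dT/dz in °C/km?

11.4°C/km

Γ = −ΔT/Δz = (-6.3 − (-37.08)) / (3600 − 900) m
  = 30.78°C / 2.7 km = 11.4°C/km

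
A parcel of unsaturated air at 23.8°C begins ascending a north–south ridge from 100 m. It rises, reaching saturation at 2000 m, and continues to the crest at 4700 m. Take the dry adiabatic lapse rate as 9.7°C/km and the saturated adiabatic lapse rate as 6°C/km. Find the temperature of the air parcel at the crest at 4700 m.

-10.83°C

100–2000 m, dry: Δz = 1.9 km ⇒ ΔT = -18.43°C; T = 5.37°C
2000–4700 m, saturated: Δz = 2.7 km ⇒ ΔT = -16.2°C; T = -10.83°C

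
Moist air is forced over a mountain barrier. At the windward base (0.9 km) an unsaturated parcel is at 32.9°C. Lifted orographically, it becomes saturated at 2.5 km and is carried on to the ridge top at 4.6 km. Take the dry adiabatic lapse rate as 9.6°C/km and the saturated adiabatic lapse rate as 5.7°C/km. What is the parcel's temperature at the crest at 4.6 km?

Dry to 2500 m: -9.6 × 1.6 km = -15.36°C, so T = 17.54°C.
Saturated to 4600 m: -5.7 × 2.1 km = -11.97°C, so T = 5.57°C.

5.57°C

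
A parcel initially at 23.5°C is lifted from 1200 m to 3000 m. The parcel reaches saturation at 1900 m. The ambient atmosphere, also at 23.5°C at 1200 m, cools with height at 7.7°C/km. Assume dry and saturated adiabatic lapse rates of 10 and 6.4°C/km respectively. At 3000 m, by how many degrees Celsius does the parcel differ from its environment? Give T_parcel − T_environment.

-0.18°C (parcel cooler than environment)

Parcel:
  1200 → 1900 m (dry, 10°C/km): ΔT = -10 × 0.7 = -7°C → T = 16.5°C
  1900 → 3000 m (saturated, 6.4°C/km): ΔT = -6.4 × 1.1 = -7.04°C → T = 9.46°C
Environment:
  1200 → 3000 m (environment, 7.7°C/km): ΔT = -7.7 × 1.8 = -13.86°C → T = 9.64°C
T_parcel − T_env = 9.46 − 9.64 = -0.18°C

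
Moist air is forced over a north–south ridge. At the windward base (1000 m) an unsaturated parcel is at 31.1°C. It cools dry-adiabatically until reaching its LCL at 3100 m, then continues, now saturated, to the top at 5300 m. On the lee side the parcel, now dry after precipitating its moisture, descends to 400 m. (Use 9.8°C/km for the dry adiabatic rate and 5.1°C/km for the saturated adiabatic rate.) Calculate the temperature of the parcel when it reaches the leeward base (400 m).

From 1000 m to 3100 m (dry): cools by 9.8 × 2.1 = 20.58°C, giving 10.52°C.
From 3100 m to 5300 m (saturated): cools by 5.1 × 2.2 = 11.22°C, giving -0.7°C.
From 5300 m to 400 m (dry descent): warms by 9.8 × 4.9 = 48.02°C, giving 47.32°C.

47.32°C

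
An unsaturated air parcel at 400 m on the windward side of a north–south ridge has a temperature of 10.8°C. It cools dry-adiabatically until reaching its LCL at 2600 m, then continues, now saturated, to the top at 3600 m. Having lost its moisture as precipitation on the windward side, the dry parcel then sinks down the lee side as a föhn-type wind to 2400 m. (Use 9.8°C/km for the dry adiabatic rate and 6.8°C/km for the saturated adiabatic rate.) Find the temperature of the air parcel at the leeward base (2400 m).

From 400 m to 2600 m (dry): cools by 9.8 × 2.2 = 21.56°C, giving -10.76°C.
From 2600 m to 3600 m (saturated): cools by 6.8 × 1 = 6.8°C, giving -17.56°C.
From 3600 m to 2400 m (dry descent): warms by 9.8 × 1.2 = 11.76°C, giving -5.8°C.

-5.8°C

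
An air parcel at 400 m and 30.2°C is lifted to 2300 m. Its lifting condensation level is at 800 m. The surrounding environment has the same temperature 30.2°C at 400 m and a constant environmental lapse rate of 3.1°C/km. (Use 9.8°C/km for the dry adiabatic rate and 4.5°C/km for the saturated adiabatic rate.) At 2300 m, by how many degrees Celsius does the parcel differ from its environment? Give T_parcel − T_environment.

-4.78°C (parcel cooler than environment)

Parcel:
  400–800 m, dry: Δz = 0.4 km ⇒ ΔT = -3.92°C; T = 26.28°C
  800–2300 m, saturated: Δz = 1.5 km ⇒ ΔT = -6.75°C; T = 19.53°C
Environment:
  400–2300 m, environment: Δz = 1.9 km ⇒ ΔT = -5.89°C; T = 24.31°C
T_parcel − T_env = 19.53 − 24.31 = -4.78°C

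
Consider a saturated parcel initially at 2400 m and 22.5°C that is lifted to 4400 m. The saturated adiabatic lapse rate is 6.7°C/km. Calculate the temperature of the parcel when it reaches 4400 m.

9.1°C

From 2400 m to 4400 m (saturated adiabatic): cools by 6.7 × 2 = 13.4°C, giving 9.1°C.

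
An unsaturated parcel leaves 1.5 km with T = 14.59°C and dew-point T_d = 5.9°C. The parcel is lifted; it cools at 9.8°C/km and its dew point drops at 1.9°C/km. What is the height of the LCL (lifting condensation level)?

T and T_d converge at 9.8 − 1.9 = 7.9°C per km
Height above start = (14.59 − 5.9) / 7.9 = 1.1 km
LCL altitude = 1500 m + 1100 m = 2600 m

2.6 km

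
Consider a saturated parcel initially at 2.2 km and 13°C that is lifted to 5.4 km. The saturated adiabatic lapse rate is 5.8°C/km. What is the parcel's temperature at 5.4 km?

-5.56°C

2200–5400 m, saturated adiabatic: Δz = 3.2 km ⇒ ΔT = -18.56°C; T = -5.56°C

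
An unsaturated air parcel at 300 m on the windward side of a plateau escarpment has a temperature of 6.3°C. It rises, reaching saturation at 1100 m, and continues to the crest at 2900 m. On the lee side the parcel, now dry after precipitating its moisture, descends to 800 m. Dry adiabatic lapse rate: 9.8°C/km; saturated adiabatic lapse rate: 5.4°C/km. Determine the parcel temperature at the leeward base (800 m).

9.32°C

From 300 m to 1100 m (dry): cools by 9.8 × 0.8 = 7.84°C, giving -1.54°C.
From 1100 m to 2900 m (saturated): cools by 5.4 × 1.8 = 9.72°C, giving -11.26°C.
From 2900 m to 800 m (dry descent): warms by 9.8 × 2.1 = 20.58°C, giving 9.32°C.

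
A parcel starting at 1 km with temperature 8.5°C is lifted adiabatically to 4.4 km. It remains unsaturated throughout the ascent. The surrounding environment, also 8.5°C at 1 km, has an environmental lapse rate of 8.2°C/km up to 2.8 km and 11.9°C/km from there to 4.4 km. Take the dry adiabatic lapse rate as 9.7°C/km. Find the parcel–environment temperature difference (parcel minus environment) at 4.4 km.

+0.82°C (parcel warmer than environment)

Parcel:
  Dry to 4400 m: -9.7 × 3.4 km = -32.98°C, so T = -24.48°C.
Environment:
  Environment, lower layer to 2800 m: -8.2 × 1.8 km = -14.76°C, so T = -6.26°C.
  Environment, upper layer to 4400 m: -11.9 × 1.6 km = -19.04°C, so T = -25.3°C.
T_parcel − T_env = -24.48 − (-25.3) = +0.82°C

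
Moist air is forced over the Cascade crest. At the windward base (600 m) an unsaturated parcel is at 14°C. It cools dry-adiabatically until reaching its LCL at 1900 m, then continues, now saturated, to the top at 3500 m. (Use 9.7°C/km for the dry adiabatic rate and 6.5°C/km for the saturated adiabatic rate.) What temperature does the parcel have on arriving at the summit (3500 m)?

600–1900 m, dry: Δz = 1.3 km ⇒ ΔT = -12.61°C; T = 1.39°C
1900–3500 m, saturated: Δz = 1.6 km ⇒ ΔT = -10.4°C; T = -9.01°C

-9.01°C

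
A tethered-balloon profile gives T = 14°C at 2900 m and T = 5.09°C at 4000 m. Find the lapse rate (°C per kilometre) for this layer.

Γ = −ΔT/Δz = (14 − 5.09) / (4000 − 2900) m
  = 8.91°C / 1.1 km = 8.1°C/km

8.1°C/km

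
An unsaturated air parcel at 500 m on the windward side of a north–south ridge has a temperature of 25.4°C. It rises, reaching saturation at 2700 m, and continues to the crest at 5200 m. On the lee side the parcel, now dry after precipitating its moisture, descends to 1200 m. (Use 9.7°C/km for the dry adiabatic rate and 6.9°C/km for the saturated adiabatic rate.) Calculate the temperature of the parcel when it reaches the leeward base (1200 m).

From 500 m to 2700 m (dry): cools by 9.7 × 2.2 = 21.34°C, giving 4.06°C.
From 2700 m to 5200 m (saturated): cools by 6.9 × 2.5 = 17.25°C, giving -13.19°C.
From 5200 m to 1200 m (dry descent): warms by 9.7 × 4 = 38.8°C, giving 25.61°C.

25.61°C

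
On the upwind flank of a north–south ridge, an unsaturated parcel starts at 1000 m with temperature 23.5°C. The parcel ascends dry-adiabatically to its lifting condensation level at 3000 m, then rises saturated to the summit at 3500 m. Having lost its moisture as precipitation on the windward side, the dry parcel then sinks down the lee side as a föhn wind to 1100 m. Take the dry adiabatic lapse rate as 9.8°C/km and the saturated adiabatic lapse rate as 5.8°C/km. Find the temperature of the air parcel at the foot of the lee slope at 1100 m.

24.52°C

Dry to 3000 m: -9.8 × 2 km = -19.6°C, so T = 3.9°C.
Saturated to 3500 m: -5.8 × 0.5 km = -2.9°C, so T = 1°C.
Dry descent to 1100 m: +9.8 × 2.4 km = +23.52°C, so T = 24.52°C.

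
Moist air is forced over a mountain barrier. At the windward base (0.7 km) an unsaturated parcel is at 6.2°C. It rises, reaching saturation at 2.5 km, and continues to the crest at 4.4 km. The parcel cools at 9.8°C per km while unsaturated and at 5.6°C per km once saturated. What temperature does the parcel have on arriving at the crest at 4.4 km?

Dry to 2500 m: -9.8 × 1.8 km = -17.64°C, so T = -11.44°C.
Saturated to 4400 m: -5.6 × 1.9 km = -10.64°C, so T = -22.08°C.

-22.08°C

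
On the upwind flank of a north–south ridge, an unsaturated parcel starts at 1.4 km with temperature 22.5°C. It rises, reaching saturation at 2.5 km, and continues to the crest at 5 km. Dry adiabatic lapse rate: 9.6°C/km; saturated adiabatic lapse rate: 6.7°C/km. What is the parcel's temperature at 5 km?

-4.81°C

1400–2500 m, dry: Δz = 1.1 km ⇒ ΔT = -10.56°C; T = 11.94°C
2500–5000 m, saturated: Δz = 2.5 km ⇒ ΔT = -16.75°C; T = -4.81°C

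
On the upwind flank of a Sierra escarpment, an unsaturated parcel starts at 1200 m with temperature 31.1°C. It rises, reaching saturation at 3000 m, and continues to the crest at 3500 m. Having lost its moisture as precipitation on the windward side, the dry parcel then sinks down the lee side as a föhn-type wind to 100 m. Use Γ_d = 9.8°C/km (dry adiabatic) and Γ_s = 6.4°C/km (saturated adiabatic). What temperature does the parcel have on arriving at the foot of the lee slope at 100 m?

43.58°C

Dry to 3000 m: -9.8 × 1.8 km = -17.64°C, so T = 13.46°C.
Saturated to 3500 m: -6.4 × 0.5 km = -3.2°C, so T = 10.26°C.
Dry descent to 100 m: +9.8 × 3.4 km = +33.32°C, so T = 43.58°C.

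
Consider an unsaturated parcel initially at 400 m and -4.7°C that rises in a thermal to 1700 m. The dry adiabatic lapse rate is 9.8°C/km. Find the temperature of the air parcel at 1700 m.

-17.44°C

400 → 1700 m (dry adiabatic, 9.8°C/km): ΔT = -9.8 × 1.3 = -12.74°C → T = -17.44°C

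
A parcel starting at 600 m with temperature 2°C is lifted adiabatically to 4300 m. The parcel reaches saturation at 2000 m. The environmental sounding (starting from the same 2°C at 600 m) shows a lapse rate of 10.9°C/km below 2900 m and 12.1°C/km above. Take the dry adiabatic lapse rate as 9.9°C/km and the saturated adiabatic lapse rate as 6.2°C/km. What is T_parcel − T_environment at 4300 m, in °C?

+13.89°C (parcel warmer than environment)

Parcel:
  From 600 m to 2000 m (dry): cools by 9.9 × 1.4 = 13.86°C, giving -11.86°C.
  From 2000 m to 4300 m (saturated): cools by 6.2 × 2.3 = 14.26°C, giving -26.12°C.
Environment:
  From 600 m to 2900 m (environment, lower layer): cools by 10.9 × 2.3 = 25.07°C, giving -23.07°C.
  From 2900 m to 4300 m (environment, upper layer): cools by 12.1 × 1.4 = 16.94°C, giving -40.01°C.
T_parcel − T_env = -26.12 − (-40.01) = +13.89°C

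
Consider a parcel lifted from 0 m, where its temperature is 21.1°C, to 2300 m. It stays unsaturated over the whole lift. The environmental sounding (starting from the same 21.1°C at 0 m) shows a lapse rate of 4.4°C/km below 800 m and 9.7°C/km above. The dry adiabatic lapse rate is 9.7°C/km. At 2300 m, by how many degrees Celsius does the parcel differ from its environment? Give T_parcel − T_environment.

-4.24°C (parcel cooler than environment)

Parcel:
  Dry to 2300 m: -9.7 × 2.3 km = -22.31°C, so T = -1.21°C.
Environment:
  Environment, lower layer to 800 m: -4.4 × 0.8 km = -3.52°C, so T = 17.58°C.
  Environment, upper layer to 2300 m: -9.7 × 1.5 km = -14.55°C, so T = 3.03°C.
T_parcel − T_env = -1.21 − 3.03 = -4.24°C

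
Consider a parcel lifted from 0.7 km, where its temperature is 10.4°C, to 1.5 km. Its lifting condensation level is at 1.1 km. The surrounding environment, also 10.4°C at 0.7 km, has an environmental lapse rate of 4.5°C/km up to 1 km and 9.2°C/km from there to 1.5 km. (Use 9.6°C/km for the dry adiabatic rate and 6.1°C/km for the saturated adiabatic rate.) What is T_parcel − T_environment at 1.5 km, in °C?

Parcel:
  Dry to 1100 m: -9.6 × 0.4 km = -3.84°C, so T = 6.56°C.
  Saturated to 1500 m: -6.1 × 0.4 km = -2.44°C, so T = 4.12°C.
Environment:
  Environment, lower layer to 1000 m: -4.5 × 0.3 km = -1.35°C, so T = 9.05°C.
  Environment, upper layer to 1500 m: -9.2 × 0.5 km = -4.6°C, so T = 4.45°C.
T_parcel − T_env = 4.12 − 4.45 = -0.33°C

-0.33°C (parcel cooler than environment)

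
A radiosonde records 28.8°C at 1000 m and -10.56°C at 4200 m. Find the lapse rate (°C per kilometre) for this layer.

12.3°C/km

Γ = −ΔT/Δz = (28.8 − (-10.56)) / (4200 − 1000) m
  = 39.36°C / 3.2 km = 12.3°C/km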